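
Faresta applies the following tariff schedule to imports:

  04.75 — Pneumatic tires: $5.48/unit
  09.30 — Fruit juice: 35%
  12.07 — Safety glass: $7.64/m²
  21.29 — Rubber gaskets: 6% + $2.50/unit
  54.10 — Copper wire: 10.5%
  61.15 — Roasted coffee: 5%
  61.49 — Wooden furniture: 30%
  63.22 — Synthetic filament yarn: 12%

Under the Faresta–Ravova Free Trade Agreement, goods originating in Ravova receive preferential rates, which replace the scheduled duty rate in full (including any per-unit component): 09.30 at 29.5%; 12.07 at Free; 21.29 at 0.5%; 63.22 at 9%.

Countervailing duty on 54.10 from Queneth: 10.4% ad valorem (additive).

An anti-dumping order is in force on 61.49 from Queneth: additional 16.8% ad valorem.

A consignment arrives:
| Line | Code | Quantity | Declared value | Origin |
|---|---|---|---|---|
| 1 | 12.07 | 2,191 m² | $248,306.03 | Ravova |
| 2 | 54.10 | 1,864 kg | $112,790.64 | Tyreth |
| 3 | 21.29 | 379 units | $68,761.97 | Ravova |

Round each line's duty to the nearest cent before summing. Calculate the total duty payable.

Line 1 (12.07, Ravova, 2,191 m², $248,306.03):
Base rate for 12.07 is $7.64/m².
Origin Ravova qualifies under the Faresta–Ravova agreement and 12.07 is covered: preferential rate Free applies instead.
Duty = $248,306.03 × 0% = $0.00.
Line 2 (54.10, Tyreth, 1,864 kg, $112,790.64):
Base rate for 54.10 is 10.5%.
The additional-duty order on 54.10 targets Queneth, not Tyreth; it does not apply.
Duty = $112,790.64 × 10.5% = $11,843.02.
Line 3 (21.29, Ravova, 379 units, $68,761.97):
Base rate for 21.29 is 6% + $2.50/unit.
Origin Ravova qualifies under the Faresta–Ravova agreement and 21.29 is covered: preferential rate 0.5% applies instead.
Duty = $68,761.97 × 0.5% = $343.81.
Total = $0.00 + $11,843.02 + $343.81 = $12,186.83.

$12,186.83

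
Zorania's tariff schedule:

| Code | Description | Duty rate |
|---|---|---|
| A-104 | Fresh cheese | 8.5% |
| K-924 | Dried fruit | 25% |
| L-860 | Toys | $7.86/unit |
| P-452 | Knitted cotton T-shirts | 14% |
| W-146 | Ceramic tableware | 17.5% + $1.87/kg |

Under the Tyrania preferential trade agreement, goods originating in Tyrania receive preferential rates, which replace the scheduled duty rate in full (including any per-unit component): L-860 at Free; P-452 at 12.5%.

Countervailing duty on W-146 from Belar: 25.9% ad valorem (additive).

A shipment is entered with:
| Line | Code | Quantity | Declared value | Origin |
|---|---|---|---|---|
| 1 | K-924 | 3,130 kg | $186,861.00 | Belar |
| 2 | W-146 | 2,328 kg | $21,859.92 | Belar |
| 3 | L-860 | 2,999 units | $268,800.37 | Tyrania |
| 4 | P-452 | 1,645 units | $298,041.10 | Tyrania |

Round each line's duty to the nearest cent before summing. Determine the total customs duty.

Line 1 (K-924, Belar, 3,130 kg, $186,861.00):
Base rate for K-924 is 25%.
Duty = $186,861.00 × 25% = $46,715.25.
Line 2 (W-146, Belar, 2,328 kg, $21,859.92):
Base rate for W-146 is 17.5% + $1.87/kg.
Additional duty on W-146 from Belar: +25.9%. Applied ad valorem rate: 17.5% + 25.9% = 43.4%.
Duty = $21,859.92 × 43.4% + 2,328 × $1.87 = $13,840.57.
Line 3 (L-860, Tyrania, 2,999 units, $268,800.37):
Base rate for L-860 is $7.86/unit.
Origin Tyrania qualifies under the Zorania–Tyrania agreement and L-860 is covered: preferential rate Free applies instead.
Duty = $268,800.37 × 0% = $0.00.
Line 4 (P-452, Tyrania, 1,645 units, $298,041.10):
Base rate for P-452 is 14%.
Origin Tyrania qualifies under the Zorania–Tyrania agreement and P-452 is covered: preferential rate 12.5% applies instead.
Duty = $298,041.10 × 12.5% = $37,255.14.
Total = $46,715.25 + $13,840.57 + $0.00 + $37,255.14 = $97,810.96.

$97,810.96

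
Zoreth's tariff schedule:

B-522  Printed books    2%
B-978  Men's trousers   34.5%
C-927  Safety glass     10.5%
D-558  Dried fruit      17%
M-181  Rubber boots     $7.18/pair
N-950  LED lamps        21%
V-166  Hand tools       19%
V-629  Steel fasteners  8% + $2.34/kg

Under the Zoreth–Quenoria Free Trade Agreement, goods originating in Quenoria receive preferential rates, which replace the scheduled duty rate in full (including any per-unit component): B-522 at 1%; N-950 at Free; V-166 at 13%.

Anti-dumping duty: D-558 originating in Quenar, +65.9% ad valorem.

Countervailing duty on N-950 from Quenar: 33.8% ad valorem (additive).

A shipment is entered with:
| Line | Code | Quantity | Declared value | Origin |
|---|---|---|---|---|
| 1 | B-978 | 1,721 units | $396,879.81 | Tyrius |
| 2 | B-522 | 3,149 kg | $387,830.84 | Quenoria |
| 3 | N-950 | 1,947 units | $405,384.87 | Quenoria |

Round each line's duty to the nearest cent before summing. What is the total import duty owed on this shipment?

$140,801.84

Line 1 (B-978, Tyrius, 1,721 units, $396,879.81):
Base rate for B-978 is 34.5%.
Duty = $396,879.81 × 34.5% = $136,923.53.
Line 2 (B-522, Quenoria, 3,149 kg, $387,830.84):
Base rate for B-522 is 2%.
Origin Quenoria qualifies under the Zoreth–Quenoria agreement and B-522 is covered: preferential rate 1% applies instead.
Duty = $387,830.84 × 1% = $3,878.31.
Line 3 (N-950, Quenoria, 1,947 units, $405,384.87):
Base rate for N-950 is 21%.
Origin Quenoria qualifies under the Zoreth–Quenoria agreement and N-950 is covered: preferential rate Free applies instead.
The additional-duty order on N-950 targets Quenar, not Quenoria; it does not apply.
Duty = $405,384.87 × 0% = $0.00.
Total = $136,923.53 + $3,878.31 + $0.00 = $140,801.84.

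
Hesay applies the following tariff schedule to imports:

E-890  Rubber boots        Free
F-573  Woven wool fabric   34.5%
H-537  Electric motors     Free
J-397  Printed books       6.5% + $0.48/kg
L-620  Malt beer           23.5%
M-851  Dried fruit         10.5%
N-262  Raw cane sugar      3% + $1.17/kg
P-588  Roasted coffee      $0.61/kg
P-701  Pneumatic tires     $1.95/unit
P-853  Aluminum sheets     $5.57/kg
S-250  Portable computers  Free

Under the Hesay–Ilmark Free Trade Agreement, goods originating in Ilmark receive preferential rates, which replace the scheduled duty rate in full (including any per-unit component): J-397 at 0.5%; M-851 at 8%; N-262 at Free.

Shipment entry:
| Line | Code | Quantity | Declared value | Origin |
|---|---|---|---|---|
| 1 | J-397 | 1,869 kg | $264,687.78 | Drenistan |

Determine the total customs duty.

Line 1 (J-397, Drenistan, 1,869 kg, $264,687.78):
Base rate for J-397 is 6.5% + $0.48/kg.
J-397 has an FTA preferential rate, but origin Drenistan is not Ilmark; base rate stands.
Duty = $264,687.78 × 6.5% + 1,869 × $0.48 = $18,101.83.

$18,101.83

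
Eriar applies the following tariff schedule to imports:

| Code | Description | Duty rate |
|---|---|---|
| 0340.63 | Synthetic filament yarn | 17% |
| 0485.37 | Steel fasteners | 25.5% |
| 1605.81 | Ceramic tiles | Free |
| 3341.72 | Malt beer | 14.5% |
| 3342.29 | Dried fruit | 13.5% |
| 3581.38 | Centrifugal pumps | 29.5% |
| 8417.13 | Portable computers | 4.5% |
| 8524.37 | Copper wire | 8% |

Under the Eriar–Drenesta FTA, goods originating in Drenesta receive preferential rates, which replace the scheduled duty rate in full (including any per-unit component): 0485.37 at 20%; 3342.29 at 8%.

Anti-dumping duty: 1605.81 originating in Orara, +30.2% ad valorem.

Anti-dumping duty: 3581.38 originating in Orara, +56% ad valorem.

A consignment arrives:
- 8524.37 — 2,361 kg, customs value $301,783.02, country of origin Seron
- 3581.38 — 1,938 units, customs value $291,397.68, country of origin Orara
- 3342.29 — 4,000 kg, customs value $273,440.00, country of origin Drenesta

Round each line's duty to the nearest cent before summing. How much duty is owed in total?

Line 1 (8524.37, Seron, 2,361 kg, $301,783.02):
Base rate for 8524.37 is 8%.
Duty = $301,783.02 × 8% = $24,142.64.
Line 2 (3581.38, Orara, 1,938 units, $291,397.68):
Base rate for 3581.38 is 29.5%.
Additional duty on 3581.38 from Orara: +56%. Applied ad valorem rate: 29.5% + 56% = 85.5%.
Duty = $291,397.68 × 85.5% = $249,145.02.
Line 3 (3342.29, Drenesta, 4,000 kg, $273,440.00):
Base rate for 3342.29 is 13.5%.
Origin Drenesta qualifies under the Eriar–Drenesta agreement and 3342.29 is covered: preferential rate 8% applies instead.
Duty = $273,440.00 × 8% = $21,875.20.
Total = $24,142.64 + $249,145.02 + $21,875.20 = $295,162.86.

$295,162.86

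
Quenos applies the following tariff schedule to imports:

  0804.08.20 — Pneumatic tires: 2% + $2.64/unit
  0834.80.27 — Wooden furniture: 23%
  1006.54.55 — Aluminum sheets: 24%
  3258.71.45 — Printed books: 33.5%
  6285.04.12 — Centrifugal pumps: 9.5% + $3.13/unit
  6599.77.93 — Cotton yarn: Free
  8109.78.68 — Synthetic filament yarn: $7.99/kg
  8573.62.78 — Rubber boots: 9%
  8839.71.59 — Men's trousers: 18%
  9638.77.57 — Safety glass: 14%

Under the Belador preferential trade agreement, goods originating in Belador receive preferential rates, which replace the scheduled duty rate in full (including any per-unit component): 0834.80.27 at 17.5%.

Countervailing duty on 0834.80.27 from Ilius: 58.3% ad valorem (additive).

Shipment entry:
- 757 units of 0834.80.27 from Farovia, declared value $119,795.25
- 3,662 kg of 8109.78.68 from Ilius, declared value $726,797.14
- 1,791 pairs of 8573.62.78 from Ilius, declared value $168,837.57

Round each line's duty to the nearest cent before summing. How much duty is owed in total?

Line 1 (0834.80.27, Farovia, 757 units, $119,795.25):
Base rate for 0834.80.27 is 23%.
0834.80.27 has an FTA preferential rate, but origin Farovia is not Belador; base rate stands.
The additional-duty order on 0834.80.27 targets Ilius, not Farovia; it does not apply.
Duty = $119,795.25 × 23% = $27,552.91.
Line 2 (8109.78.68, Ilius, 3,662 kg, $726,797.14):
Base rate for 8109.78.68 is $7.99/kg.
Duty = 3,662 × $7.99 = $29,259.38.
Line 3 (8573.62.78, Ilius, 1,791 pairs, $168,837.57):
Base rate for 8573.62.78 is 9%.
Duty = $168,837.57 × 9% = $15,195.38.
Total = $27,552.91 + $29,259.38 + $15,195.38 = $72,007.67.

$72,007.67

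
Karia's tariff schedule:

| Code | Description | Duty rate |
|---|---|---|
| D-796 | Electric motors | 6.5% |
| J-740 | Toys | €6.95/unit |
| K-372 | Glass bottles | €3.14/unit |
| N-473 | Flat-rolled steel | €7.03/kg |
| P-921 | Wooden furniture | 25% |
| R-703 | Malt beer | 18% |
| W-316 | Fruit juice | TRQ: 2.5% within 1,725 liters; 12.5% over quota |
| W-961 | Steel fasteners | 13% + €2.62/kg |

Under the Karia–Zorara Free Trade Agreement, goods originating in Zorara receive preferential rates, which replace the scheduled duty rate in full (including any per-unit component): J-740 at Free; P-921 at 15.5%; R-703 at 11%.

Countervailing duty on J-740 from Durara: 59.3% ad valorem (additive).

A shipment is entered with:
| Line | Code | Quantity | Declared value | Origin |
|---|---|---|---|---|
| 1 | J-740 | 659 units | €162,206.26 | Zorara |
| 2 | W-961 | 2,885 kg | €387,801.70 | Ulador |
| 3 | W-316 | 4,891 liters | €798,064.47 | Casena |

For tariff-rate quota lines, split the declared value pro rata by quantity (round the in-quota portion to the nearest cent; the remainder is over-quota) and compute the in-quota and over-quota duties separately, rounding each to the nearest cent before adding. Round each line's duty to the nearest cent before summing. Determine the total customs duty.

Line 1 (J-740, Zorara, 659 units, €162,206.26):
Base rate for J-740 is €6.95/unit.
Origin Zorara qualifies under the Karia–Zorara agreement and J-740 is covered: preferential rate Free applies instead.
The additional-duty order on J-740 targets Durara, not Zorara; it does not apply.
Duty = €162,206.26 × 0% = €0.00.
Line 2 (W-961, Ulador, 2,885 kg, €387,801.70):
Base rate for W-961 is 13% + €2.62/kg.
Duty = €387,801.70 × 13% + 2,885 × €2.62 = €57,972.92.
Line 3 (W-316, Casena, 4,891 liters, €798,064.47):
Code W-316 is under a tariff-rate quota (threshold 1,725 liters). In-quota: 1,725 liters at 2.5%; over-quota: 3,166 liters at 12.5%.
Pro-rata value split: in-quota = €798,064.47 × 1,725/4,891 = €281,468.25; over-quota = €798,064.47 − €281,468.25 = €516,596.22.
In-quota duty = €281,468.25 × 2.5% = €7,036.71. Over-quota duty = €516,596.22 × 12.5% = €64,574.53.
Line duty = €7,036.71 + €64,574.53 = €71,611.24.
Total = €0.00 + €57,972.92 + €71,611.24 = €129,584.16.

€129,584.16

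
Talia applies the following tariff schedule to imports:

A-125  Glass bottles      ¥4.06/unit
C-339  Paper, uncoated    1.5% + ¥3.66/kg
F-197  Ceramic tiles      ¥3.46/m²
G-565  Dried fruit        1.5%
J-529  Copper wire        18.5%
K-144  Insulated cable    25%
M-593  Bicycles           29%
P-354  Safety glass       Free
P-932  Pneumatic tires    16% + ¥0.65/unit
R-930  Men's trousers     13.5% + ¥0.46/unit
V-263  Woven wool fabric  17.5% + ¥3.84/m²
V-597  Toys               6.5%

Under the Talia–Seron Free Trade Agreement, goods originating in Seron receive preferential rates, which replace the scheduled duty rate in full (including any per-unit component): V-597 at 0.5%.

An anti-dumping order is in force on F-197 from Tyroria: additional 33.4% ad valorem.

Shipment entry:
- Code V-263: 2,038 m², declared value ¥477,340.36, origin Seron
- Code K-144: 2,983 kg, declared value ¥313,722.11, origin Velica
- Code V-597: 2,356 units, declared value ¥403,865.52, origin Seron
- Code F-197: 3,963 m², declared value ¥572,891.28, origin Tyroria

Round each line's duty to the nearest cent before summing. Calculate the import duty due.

Line 1 (V-263, Seron, 2,038 m², ¥477,340.36):
Base rate for V-263 is 17.5% + ¥3.84/m².
Origin Seron is the FTA partner but V-263 is not on the preference list; base rate stands.
Duty = ¥477,340.36 × 17.5% + 2,038 × ¥3.84 = ¥91,360.48.
Line 2 (K-144, Velica, 2,983 kg, ¥313,722.11):
Base rate for K-144 is 25%.
Duty = ¥313,722.11 × 25% = ¥78,430.53.
Line 3 (V-597, Seron, 2,356 units, ¥403,865.52):
Base rate for V-597 is 6.5%.
Origin Seron qualifies under the Talia–Seron agreement and V-597 is covered: preferential rate 0.5% applies instead.
Duty = ¥403,865.52 × 0.5% = ¥2,019.33.
Line 4 (F-197, Tyroria, 3,963 m², ¥572,891.28):
Base rate for F-197 is ¥3.46/m².
Additional duty on F-197 from Tyroria: +33.4% ad valorem. Applied ad valorem rate = 33.4%.
Duty = ¥572,891.28 × 33.4% + 3,963 × ¥3.46 = ¥205,057.67.
Total = ¥91,360.48 + ¥78,430.53 + ¥2,019.33 + ¥205,057.67 = ¥376,868.01.

¥376,868.01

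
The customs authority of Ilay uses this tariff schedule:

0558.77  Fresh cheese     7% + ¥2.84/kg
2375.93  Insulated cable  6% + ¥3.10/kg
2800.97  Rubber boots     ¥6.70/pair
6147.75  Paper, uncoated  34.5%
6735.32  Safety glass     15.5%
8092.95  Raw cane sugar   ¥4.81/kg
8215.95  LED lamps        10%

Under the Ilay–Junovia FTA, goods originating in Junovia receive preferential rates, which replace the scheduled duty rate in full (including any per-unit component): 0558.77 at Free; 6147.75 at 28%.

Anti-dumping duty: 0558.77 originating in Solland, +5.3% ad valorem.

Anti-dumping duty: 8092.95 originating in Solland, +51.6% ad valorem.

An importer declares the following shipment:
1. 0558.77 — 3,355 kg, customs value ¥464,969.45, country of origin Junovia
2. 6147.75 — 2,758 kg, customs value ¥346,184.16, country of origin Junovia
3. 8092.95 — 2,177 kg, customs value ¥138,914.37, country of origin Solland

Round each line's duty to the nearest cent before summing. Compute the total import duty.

Line 1 (0558.77, Junovia, 3,355 kg, ¥464,969.45):
Base rate for 0558.77 is 7% + ¥2.84/kg.
Origin Junovia qualifies under the Ilay–Junovia agreement and 0558.77 is covered: preferential rate Free applies instead.
The additional-duty order on 0558.77 targets Solland, not Junovia; it does not apply.
Duty = ¥464,969.45 × 0% = ¥0.00.
Line 2 (6147.75, Junovia, 2,758 kg, ¥346,184.16):
Base rate for 6147.75 is 34.5%.
Origin Junovia qualifies under the Ilay–Junovia agreement and 6147.75 is covered: preferential rate 28% applies instead.
Duty = ¥346,184.16 × 28% = ¥96,931.56.
Line 3 (8092.95, Solland, 2,177 kg, ¥138,914.37):
Base rate for 8092.95 is ¥4.81/kg.
Additional duty on 8092.95 from Solland: +51.6% ad valorem. Applied ad valorem rate = 51.6%.
Duty = ¥138,914.37 × 51.6% + 2,177 × ¥4.81 = ¥82,151.18.
Total = ¥0.00 + ¥96,931.56 + ¥82,151.18 = ¥179,082.74.

¥179,082.74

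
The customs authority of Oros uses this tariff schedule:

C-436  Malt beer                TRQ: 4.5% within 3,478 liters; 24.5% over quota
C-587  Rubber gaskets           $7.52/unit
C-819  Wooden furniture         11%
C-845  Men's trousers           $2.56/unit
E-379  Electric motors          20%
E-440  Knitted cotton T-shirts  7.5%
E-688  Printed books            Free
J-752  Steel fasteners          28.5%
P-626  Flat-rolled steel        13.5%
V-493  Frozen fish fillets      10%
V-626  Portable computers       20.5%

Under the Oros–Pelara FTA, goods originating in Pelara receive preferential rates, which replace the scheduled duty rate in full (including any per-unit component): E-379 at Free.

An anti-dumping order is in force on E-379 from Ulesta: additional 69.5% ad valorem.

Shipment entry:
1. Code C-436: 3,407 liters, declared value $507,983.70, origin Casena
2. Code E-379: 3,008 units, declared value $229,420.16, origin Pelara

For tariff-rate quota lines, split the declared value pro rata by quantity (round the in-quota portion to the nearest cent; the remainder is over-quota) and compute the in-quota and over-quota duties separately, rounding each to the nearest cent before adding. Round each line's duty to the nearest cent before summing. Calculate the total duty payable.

$22,859.27

Line 1 (C-436, Casena, 3,407 liters, $507,983.70):
Code C-436 is under a tariff-rate quota (threshold 3,478 liters). Quantity 3,407 liters is within the quota, so the in-quota rate 4.5% applies to the full value.
Duty = $507,983.70 × 4.5% = $22,859.27.
Line 2 (E-379, Pelara, 3,008 units, $229,420.16):
Base rate for E-379 is 20%.
Origin Pelara qualifies under the Oros–Pelara agreement and E-379 is covered: preferential rate Free applies instead.
The additional-duty order on E-379 targets Ulesta, not Pelara; it does not apply.
Duty = $229,420.16 × 0% = $0.00.
Total = $22,859.27 + $0.00 = $22,859.27.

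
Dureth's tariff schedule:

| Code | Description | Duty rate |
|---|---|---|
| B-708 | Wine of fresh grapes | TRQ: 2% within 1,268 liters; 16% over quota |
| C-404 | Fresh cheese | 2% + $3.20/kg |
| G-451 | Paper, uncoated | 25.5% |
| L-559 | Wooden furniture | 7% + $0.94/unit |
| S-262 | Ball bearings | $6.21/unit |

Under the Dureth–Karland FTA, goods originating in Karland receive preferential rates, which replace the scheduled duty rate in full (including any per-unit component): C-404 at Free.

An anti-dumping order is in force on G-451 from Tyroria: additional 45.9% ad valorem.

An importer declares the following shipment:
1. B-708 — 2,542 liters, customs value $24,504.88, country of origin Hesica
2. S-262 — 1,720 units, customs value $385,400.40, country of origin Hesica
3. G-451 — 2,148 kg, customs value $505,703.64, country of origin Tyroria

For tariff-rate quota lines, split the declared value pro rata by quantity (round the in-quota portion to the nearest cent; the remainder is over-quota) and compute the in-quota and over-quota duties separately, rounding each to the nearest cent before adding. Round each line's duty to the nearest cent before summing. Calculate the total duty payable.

Line 1 (B-708, Hesica, 2,542 liters, $24,504.88):
Code B-708 is under a tariff-rate quota (threshold 1,268 liters). In-quota: 1,268 liters at 2%; over-quota: 1,274 liters at 16%.
Pro-rata value split: in-quota = $24,504.88 × 1,268/2,542 = $12,223.52; over-quota = $24,504.88 − $12,223.52 = $12,281.36.
In-quota duty = $12,223.52 × 2% = $244.47. Over-quota duty = $12,281.36 × 16% = $1,965.02.
Line duty = $244.47 + $1,965.02 = $2,209.49.
Line 2 (S-262, Hesica, 1,720 units, $385,400.40):
Base rate for S-262 is $6.21/unit.
Duty = 1,720 × $6.21 = $10,681.20.
Line 3 (G-451, Tyroria, 2,148 kg, $505,703.64):
Base rate for G-451 is 25.5%.
Additional duty on G-451 from Tyroria: +45.9%. Applied ad valorem rate: 25.5% + 45.9% = 71.4%.
Duty = $505,703.64 × 71.4% = $361,072.40.
Total = $2,209.49 + $10,681.20 + $361,072.40 = $373,963.09.

$373,963.09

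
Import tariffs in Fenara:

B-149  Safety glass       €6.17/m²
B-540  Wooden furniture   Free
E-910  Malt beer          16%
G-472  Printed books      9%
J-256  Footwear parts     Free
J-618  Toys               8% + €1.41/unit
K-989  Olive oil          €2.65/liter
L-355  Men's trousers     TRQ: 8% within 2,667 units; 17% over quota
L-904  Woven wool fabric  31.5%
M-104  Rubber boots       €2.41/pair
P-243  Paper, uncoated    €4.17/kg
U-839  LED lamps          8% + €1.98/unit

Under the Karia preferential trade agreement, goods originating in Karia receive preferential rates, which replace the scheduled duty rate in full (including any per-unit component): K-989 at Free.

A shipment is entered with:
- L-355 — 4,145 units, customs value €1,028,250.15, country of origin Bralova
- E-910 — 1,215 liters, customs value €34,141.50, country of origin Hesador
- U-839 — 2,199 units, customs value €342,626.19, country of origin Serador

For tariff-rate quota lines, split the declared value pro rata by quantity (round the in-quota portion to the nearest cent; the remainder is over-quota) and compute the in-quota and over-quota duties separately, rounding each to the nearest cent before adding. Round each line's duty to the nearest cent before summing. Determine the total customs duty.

€152,485.05

Line 1 (L-355, Bralova, 4,145 units, €1,028,250.15):
Code L-355 is under a tariff-rate quota (threshold 2,667 units). In-quota: 2,667 units at 8%; over-quota: 1,478 units at 17%.
Pro-rata value split: in-quota = €1,028,250.15 × 2,667/4,145 = €661,602.69; over-quota = €1,028,250.15 − €661,602.69 = €366,647.46.
In-quota duty = €661,602.69 × 8% = €52,928.22. Over-quota duty = €366,647.46 × 17% = €62,330.07.
Line duty = €52,928.22 + €62,330.07 = €115,258.29.
Line 2 (E-910, Hesador, 1,215 liters, €34,141.50):
Base rate for E-910 is 16%.
Duty = €34,141.50 × 16% = €5,462.64.
Line 3 (U-839, Serador, 2,199 units, €342,626.19):
Base rate for U-839 is 8% + €1.98/unit.
Duty = €342,626.19 × 8% + 2,199 × €1.98 = €31,764.12.
Total = €115,258.29 + €5,462.64 + €31,764.12 = €152,485.05.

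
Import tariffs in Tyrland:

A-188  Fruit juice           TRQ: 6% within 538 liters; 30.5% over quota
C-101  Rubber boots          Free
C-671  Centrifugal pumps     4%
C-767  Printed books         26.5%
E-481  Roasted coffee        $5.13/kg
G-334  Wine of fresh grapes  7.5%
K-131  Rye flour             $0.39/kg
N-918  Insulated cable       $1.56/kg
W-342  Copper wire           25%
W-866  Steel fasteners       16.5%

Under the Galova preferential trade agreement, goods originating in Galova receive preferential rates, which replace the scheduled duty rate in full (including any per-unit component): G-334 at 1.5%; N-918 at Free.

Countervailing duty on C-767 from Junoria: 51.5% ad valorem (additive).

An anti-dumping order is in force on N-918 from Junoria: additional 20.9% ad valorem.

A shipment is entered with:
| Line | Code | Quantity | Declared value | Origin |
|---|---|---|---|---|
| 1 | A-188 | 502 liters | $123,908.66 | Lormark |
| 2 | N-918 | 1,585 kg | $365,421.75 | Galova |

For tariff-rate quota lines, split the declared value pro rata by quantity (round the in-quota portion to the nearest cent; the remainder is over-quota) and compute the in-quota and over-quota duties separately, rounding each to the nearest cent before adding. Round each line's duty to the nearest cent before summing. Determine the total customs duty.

$7,434.52

Line 1 (A-188, Lormark, 502 liters, $123,908.66):
Code A-188 is under a tariff-rate quota (threshold 538 liters). Quantity 502 liters is within the quota, so the in-quota rate 6% applies to the full value.
Duty = $123,908.66 × 6% = $7,434.52.
Line 2 (N-918, Galova, 1,585 kg, $365,421.75):
Base rate for N-918 is $1.56/kg.
Origin Galova qualifies under the Tyrland–Galova agreement and N-918 is covered: preferential rate Free applies instead.
The additional-duty order on N-918 targets Junoria, not Galova; it does not apply.
Duty = $365,421.75 × 0% = $0.00.
Total = $7,434.52 + $0.00 = $7,434.52.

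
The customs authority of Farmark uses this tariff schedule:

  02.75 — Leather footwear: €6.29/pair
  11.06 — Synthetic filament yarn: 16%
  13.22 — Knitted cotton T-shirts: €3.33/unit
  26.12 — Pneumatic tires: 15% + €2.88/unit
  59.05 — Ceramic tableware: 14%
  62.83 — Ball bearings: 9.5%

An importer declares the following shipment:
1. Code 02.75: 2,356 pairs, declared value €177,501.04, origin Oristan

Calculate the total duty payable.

€14,819.24

Line 1 (02.75, Oristan, 2,356 pairs, €177,501.04):
Base rate for 02.75 is €6.29/pair.
Duty = 2,356 × €6.29 = €14,819.24.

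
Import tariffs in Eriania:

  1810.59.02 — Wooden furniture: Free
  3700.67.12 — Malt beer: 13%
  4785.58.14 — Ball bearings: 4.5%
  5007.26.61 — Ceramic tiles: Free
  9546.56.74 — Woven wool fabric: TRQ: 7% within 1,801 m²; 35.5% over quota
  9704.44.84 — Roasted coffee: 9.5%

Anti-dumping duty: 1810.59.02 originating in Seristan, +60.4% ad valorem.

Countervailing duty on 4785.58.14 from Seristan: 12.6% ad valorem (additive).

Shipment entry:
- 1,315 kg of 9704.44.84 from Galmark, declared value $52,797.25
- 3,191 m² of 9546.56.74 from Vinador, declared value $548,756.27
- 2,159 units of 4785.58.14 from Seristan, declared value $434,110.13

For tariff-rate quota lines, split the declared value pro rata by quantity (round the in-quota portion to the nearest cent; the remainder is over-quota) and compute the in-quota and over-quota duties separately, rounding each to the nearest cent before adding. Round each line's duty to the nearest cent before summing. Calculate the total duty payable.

Line 1 (9704.44.84, Galmark, 1,315 kg, $52,797.25):
Base rate for 9704.44.84 is 9.5%.
Duty = $52,797.25 × 9.5% = $5,015.74.
Line 2 (9546.56.74, Vinador, 3,191 m², $548,756.27):
Code 9546.56.74 is under a tariff-rate quota (threshold 1,801 m²). In-quota: 1,801 m² at 7%; over-quota: 1,390 m² at 35.5%.
Pro-rata value split: in-quota = $548,756.27 × 1,801/3,191 = $309,717.97; over-quota = $548,756.27 − $309,717.97 = $239,038.30.
In-quota duty = $309,717.97 × 7% = $21,680.26. Over-quota duty = $239,038.30 × 35.5% = $84,858.60.
Line duty = $21,680.26 + $84,858.60 = $106,538.86.
Line 3 (4785.58.14, Seristan, 2,159 units, $434,110.13):
Base rate for 4785.58.14 is 4.5%.
Additional duty on 4785.58.14 from Seristan: +12.6%. Applied ad valorem rate: 4.5% + 12.6% = 17.1%.
Duty = $434,110.13 × 17.1% = $74,232.83.
Total = $5,015.74 + $106,538.86 + $74,232.83 = $185,787.43.

$185,787.43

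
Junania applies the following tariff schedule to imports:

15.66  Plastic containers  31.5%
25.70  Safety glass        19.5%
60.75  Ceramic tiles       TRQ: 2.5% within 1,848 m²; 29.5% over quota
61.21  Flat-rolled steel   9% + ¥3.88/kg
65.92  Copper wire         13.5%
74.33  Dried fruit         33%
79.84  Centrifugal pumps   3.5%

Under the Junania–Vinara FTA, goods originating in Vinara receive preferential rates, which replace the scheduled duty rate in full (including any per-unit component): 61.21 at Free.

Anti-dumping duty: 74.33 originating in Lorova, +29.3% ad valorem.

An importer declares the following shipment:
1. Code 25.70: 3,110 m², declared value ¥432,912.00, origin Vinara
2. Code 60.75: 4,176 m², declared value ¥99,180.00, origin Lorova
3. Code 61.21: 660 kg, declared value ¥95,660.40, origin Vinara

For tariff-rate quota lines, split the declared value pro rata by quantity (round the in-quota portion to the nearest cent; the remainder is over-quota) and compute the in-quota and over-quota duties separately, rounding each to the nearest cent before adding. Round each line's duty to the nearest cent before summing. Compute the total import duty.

Line 1 (25.70, Vinara, 3,110 m², ¥432,912.00):
Base rate for 25.70 is 19.5%.
Origin Vinara is the FTA partner but 25.70 is not on the preference list; base rate stands.
Duty = ¥432,912.00 × 19.5% = ¥84,417.84.
Line 2 (60.75, Lorova, 4,176 m², ¥99,180.00):
Code 60.75 is under a tariff-rate quota (threshold 1,848 m²). In-quota: 1,848 m² at 2.5%; over-quota: 2,328 m² at 29.5%.
Pro-rata value split: in-quota = ¥99,180.00 × 1,848/4,176 = ¥43,890.00; over-quota = ¥99,180.00 − ¥43,890.00 = ¥55,290.00.
In-quota duty = ¥43,890.00 × 2.5% = ¥1,097.25. Over-quota duty = ¥55,290.00 × 29.5% = ¥16,310.55.
Line duty = ¥1,097.25 + ¥16,310.55 = ¥17,407.80.
Line 3 (61.21, Vinara, 660 kg, ¥95,660.40):
Base rate for 61.21 is 9% + ¥3.88/kg.
Origin Vinara qualifies under the Junania–Vinara agreement and 61.21 is covered: preferential rate Free applies instead.
Duty = ¥95,660.40 × 0% = ¥0.00.
Total = ¥84,417.84 + ¥17,407.80 + ¥0.00 = ¥101,825.64.

¥101,825.64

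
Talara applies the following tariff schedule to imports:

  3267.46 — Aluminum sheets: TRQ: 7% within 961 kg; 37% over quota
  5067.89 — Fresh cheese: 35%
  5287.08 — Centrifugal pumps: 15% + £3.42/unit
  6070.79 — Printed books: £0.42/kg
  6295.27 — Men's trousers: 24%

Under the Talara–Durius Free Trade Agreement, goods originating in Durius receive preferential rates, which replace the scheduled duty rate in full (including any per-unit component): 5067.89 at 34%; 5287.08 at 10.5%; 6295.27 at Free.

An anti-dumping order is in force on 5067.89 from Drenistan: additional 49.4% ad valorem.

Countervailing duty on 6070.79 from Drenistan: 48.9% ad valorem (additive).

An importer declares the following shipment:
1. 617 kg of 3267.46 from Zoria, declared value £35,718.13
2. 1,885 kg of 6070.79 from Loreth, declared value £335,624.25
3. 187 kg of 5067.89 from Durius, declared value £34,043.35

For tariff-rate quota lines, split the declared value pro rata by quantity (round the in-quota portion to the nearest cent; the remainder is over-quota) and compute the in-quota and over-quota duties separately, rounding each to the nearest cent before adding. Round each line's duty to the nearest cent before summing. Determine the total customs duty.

Line 1 (3267.46, Zoria, 617 kg, £35,718.13):
Code 3267.46 is under a tariff-rate quota (threshold 961 kg). Quantity 617 kg is within the quota, so the in-quota rate 7% applies to the full value.
Duty = £35,718.13 × 7% = £2,500.27.
Line 2 (6070.79, Loreth, 1,885 kg, £335,624.25):
Base rate for 6070.79 is £0.42/kg.
The additional-duty order on 6070.79 targets Drenistan, not Loreth; it does not apply.
Duty = 1,885 × £0.42 = £791.70.
Line 3 (5067.89, Durius, 187 kg, £34,043.35):
Base rate for 5067.89 is 35%.
Origin Durius qualifies under the Talara–Durius agreement and 5067.89 is covered: preferential rate 34% applies instead.
The additional-duty order on 5067.89 targets Drenistan, not Durius; it does not apply.
Duty = £34,043.35 × 34% = £11,574.74.
Total = £2,500.27 + £791.70 + £11,574.74 = £14,866.71.

£14,866.71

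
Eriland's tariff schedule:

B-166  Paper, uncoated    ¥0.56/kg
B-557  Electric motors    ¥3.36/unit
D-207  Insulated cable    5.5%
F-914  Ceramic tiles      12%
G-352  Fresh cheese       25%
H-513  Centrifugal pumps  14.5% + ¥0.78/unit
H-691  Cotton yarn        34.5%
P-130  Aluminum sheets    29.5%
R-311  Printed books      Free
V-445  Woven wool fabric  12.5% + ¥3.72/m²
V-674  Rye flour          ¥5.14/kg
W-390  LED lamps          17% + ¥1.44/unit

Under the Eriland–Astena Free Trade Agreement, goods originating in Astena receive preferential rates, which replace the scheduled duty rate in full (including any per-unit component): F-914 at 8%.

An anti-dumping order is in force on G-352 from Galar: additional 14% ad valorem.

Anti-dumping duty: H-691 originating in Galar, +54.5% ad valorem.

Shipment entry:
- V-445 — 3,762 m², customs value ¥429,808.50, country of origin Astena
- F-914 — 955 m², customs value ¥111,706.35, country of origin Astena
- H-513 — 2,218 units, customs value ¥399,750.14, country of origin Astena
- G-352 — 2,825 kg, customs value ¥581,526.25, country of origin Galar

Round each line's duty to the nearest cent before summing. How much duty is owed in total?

Line 1 (V-445, Astena, 3,762 m², ¥429,808.50):
Base rate for V-445 is 12.5% + ¥3.72/m².
Origin Astena is the FTA partner but V-445 is not on the preference list; base rate stands.
Duty = ¥429,808.50 × 12.5% + 3,762 × ¥3.72 = ¥67,720.70.
Line 2 (F-914, Astena, 955 m², ¥111,706.35):
Base rate for F-914 is 12%.
Origin Astena qualifies under the Eriland–Astena agreement and F-914 is covered: preferential rate 8% applies instead.
Duty = ¥111,706.35 × 8% = ¥8,936.51.
Line 3 (H-513, Astena, 2,218 units, ¥399,750.14):
Base rate for H-513 is 14.5% + ¥0.78/unit.
Origin Astena is the FTA partner but H-513 is not on the preference list; base rate stands.
Duty = ¥399,750.14 × 14.5% + 2,218 × ¥0.78 = ¥59,693.81.
Line 4 (G-352, Galar, 2,825 kg, ¥581,526.25):
Base rate for G-352 is 25%.
Additional duty on G-352 from Galar: +14%. Applied ad valorem rate: 25% + 14% = 39%.
Duty = ¥581,526.25 × 39% = ¥226,795.24.
Total = ¥67,720.70 + ¥8,936.51 + ¥59,693.81 + ¥226,795.24 = ¥363,146.26.

¥363,146.26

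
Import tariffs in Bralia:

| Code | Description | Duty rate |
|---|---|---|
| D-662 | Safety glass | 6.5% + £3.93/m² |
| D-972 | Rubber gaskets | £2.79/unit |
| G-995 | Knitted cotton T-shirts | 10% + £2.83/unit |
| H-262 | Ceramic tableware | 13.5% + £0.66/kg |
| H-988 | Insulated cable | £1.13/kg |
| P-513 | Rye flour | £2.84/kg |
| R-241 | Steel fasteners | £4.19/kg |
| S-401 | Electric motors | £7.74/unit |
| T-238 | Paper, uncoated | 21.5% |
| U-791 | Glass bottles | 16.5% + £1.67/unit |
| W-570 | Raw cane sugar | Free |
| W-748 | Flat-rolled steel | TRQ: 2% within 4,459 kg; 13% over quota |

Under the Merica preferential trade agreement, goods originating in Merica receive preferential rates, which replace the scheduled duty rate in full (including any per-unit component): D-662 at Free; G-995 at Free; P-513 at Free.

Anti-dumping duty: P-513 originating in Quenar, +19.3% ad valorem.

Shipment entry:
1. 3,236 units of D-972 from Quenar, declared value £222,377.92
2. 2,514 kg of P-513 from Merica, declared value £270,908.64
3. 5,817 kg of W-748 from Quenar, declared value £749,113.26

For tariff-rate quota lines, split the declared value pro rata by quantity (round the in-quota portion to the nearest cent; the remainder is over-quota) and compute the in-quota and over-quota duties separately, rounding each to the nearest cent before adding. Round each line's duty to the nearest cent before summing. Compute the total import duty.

£43,247.86

Line 1 (D-972, Quenar, 3,236 units, £222,377.92):
Base rate for D-972 is £2.79/unit.
Duty = 3,236 × £2.79 = £9,028.44.
Line 2 (P-513, Merica, 2,514 kg, £270,908.64):
Base rate for P-513 is £2.84/kg.
Origin Merica qualifies under the Bralia–Merica agreement and P-513 is covered: preferential rate Free applies instead.
The additional-duty order on P-513 targets Quenar, not Merica; it does not apply.
Duty = £270,908.64 × 0% = £0.00.
Line 3 (W-748, Quenar, 5,817 kg, £749,113.26):
Code W-748 is under a tariff-rate quota (threshold 4,459 kg). In-quota: 4,459 kg at 2%; over-quota: 1,358 kg at 13%.
Pro-rata value split: in-quota = £749,113.26 × 4,459/5,817 = £574,230.02; over-quota = £749,113.26 − £574,230.02 = £174,883.24.
In-quota duty = £574,230.02 × 2% = £11,484.60. Over-quota duty = £174,883.24 × 13% = £22,734.82.
Line duty = £11,484.60 + £22,734.82 = £34,219.42.
Total = £9,028.44 + £0.00 + £34,219.42 = £43,247.86.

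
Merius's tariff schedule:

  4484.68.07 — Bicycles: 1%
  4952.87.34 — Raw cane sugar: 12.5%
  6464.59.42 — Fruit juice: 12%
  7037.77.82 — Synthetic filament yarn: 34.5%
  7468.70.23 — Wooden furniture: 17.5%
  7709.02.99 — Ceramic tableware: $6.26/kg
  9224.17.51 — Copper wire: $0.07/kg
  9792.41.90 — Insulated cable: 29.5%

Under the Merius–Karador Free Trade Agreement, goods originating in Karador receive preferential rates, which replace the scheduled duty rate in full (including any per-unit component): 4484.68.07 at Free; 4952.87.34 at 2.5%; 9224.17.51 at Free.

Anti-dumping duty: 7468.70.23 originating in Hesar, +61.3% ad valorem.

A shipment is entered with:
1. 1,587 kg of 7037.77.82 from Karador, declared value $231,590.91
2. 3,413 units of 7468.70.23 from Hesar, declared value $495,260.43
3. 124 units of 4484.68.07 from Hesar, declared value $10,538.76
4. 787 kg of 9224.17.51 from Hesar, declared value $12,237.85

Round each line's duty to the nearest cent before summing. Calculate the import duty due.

$470,324.56

Line 1 (7037.77.82, Karador, 1,587 kg, $231,590.91):
Base rate for 7037.77.82 is 34.5%.
Origin Karador is the FTA partner but 7037.77.82 is not on the preference list; base rate stands.
Duty = $231,590.91 × 34.5% = $79,898.86.
Line 2 (7468.70.23, Hesar, 3,413 units, $495,260.43):
Base rate for 7468.70.23 is 17.5%.
Additional duty on 7468.70.23 from Hesar: +61.3%. Applied ad valorem rate: 17.5% + 61.3% = 78.8%.
Duty = $495,260.43 × 78.8% = $390,265.22.
Line 3 (4484.68.07, Hesar, 124 units, $10,538.76):
Base rate for 4484.68.07 is 1%.
4484.68.07 has an FTA preferential rate, but origin Hesar is not Karador; base rate stands.
Duty = $10,538.76 × 1% = $105.39.
Line 4 (9224.17.51, Hesar, 787 kg, $12,237.85):
Base rate for 9224.17.51 is $0.07/kg.
9224.17.51 has an FTA preferential rate, but origin Hesar is not Karador; base rate stands.
Duty = 787 × $0.07 = $55.09.
Total = $79,898.86 + $390,265.22 + $105.39 + $55.09 = $470,324.56.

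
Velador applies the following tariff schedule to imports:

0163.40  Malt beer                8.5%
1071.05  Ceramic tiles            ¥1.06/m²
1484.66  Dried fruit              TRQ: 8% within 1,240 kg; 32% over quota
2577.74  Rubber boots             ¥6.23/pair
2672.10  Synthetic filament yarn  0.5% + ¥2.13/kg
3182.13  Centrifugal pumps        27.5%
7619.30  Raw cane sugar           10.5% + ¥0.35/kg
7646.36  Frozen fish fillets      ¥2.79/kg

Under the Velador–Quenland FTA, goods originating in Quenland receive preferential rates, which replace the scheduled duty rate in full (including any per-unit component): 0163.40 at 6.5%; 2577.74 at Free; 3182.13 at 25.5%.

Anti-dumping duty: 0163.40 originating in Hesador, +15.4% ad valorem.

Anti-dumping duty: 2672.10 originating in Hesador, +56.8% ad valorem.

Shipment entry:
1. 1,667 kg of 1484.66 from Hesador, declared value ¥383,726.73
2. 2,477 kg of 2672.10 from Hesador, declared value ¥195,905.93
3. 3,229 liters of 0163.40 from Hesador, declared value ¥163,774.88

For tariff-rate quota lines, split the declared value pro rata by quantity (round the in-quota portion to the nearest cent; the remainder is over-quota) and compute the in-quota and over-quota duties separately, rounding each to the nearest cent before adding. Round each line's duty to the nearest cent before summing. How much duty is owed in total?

Line 1 (1484.66, Hesador, 1,667 kg, ¥383,726.73):
Code 1484.66 is under a tariff-rate quota (threshold 1,240 kg). In-quota: 1,240 kg at 8%; over-quota: 427 kg at 32%.
Pro-rata value split: in-quota = ¥383,726.73 × 1,240/1,667 = ¥285,435.60; over-quota = ¥383,726.73 − ¥285,435.60 = ¥98,291.13.
In-quota duty = ¥285,435.60 × 8% = ¥22,834.85. Over-quota duty = ¥98,291.13 × 32% = ¥31,453.16.
Line duty = ¥22,834.85 + ¥31,453.16 = ¥54,288.01.
Line 2 (2672.10, Hesador, 2,477 kg, ¥195,905.93):
Base rate for 2672.10 is 0.5% + ¥2.13/kg.
Additional duty on 2672.10 from Hesador: +56.8%. Applied ad valorem rate: 0.5% + 56.8% = 57.3%.
Duty = ¥195,905.93 × 57.3% + 2,477 × ¥2.13 = ¥117,530.11.
Line 3 (0163.40, Hesador, 3,229 liters, ¥163,774.88):
Base rate for 0163.40 is 8.5%.
0163.40 has an FTA preferential rate, but origin Hesador is not Quenland; base rate stands.
Additional duty on 0163.40 from Hesador: +15.4%. Applied ad valorem rate: 8.5% + 15.4% = 23.9%.
Duty = ¥163,774.88 × 23.9% = ¥39,142.20.
Total = ¥54,288.01 + ¥117,530.11 + ¥39,142.20 = ¥210,960.32.

¥210,960.32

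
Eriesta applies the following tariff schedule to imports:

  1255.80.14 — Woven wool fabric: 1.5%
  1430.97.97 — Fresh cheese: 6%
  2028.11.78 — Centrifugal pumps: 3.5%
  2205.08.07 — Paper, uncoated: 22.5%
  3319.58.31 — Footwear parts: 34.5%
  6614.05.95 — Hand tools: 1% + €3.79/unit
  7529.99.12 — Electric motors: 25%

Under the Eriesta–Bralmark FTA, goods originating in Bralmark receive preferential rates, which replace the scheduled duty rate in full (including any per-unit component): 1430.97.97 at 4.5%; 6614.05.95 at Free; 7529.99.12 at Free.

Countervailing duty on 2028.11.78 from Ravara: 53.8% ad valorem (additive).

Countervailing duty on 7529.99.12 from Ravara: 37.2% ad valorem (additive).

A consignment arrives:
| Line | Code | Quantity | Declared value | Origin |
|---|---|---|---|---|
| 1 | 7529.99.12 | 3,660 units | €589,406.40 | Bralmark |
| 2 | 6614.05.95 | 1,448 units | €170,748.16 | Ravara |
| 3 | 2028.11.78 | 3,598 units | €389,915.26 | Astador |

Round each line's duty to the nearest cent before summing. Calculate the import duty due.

€20,842.43

Line 1 (7529.99.12, Bralmark, 3,660 units, €589,406.40):
Base rate for 7529.99.12 is 25%.
Origin Bralmark qualifies under the Eriesta–Bralmark agreement and 7529.99.12 is covered: preferential rate Free applies instead.
The additional-duty order on 7529.99.12 targets Ravara, not Bralmark; it does not apply.
Duty = €589,406.40 × 0% = €0.00.
Line 2 (6614.05.95, Ravara, 1,448 units, €170,748.16):
Base rate for 6614.05.95 is 1% + €3.79/unit.
6614.05.95 has an FTA preferential rate, but origin Ravara is not Bralmark; base rate stands.
Duty = €170,748.16 × 1% + 1,448 × €3.79 = €7,195.40.
Line 3 (2028.11.78, Astador, 3,598 units, €389,915.26):
Base rate for 2028.11.78 is 3.5%.
The additional-duty order on 2028.11.78 targets Ravara, not Astador; it does not apply.
Duty = €389,915.26 × 3.5% = €13,647.03.
Total = €0.00 + €7,195.40 + €13,647.03 = €20,842.43.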